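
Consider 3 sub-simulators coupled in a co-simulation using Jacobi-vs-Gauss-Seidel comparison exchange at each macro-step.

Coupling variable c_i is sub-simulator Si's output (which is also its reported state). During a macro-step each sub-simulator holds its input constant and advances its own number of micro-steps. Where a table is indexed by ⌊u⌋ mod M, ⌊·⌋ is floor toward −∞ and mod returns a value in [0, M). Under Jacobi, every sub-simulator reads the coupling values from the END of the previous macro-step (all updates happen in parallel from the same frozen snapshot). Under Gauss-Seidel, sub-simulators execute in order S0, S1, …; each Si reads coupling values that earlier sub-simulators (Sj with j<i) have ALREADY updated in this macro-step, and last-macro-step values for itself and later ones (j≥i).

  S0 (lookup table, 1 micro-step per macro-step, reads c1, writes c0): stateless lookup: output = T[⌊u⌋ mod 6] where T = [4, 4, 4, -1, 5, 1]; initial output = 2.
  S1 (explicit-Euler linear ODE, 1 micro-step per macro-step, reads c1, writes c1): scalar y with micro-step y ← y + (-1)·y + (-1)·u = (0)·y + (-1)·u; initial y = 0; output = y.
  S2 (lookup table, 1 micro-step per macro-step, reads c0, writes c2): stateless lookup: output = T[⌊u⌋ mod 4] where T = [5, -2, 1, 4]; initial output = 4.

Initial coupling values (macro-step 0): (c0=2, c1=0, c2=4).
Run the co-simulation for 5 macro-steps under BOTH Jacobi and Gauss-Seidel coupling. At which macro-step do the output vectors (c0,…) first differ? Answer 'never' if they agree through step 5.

first divergence at macro-step: 1

[Jacobi] macro 1: S0 reads c1=0 → after 1×micro: 4; S1 reads c1=0 → after 1×micro: 0; S2 reads c0=2 → after 1×micro: 1 ⇒ (c0=4, c1=0, c2=1)
[Jacobi] macro 2: S0 reads c1=0 → after 1×micro: 4; S1 reads c1=0 → after 1×micro: 0; S2 reads c0=4 → after 1×micro: 5 ⇒ (c0=4, c1=0, c2=5)
[Jacobi] macro 3: S0 reads c1=0 → after 1×micro: 4; S1 reads c1=0 → after 1×micro: 0; S2 reads c0=4 → after 1×micro: 5 ⇒ (c0=4, c1=0, c2=5)
[Jacobi] macro 4: S0 reads c1=0 → after 1×micro: 4; S1 reads c1=0 → after 1×micro: 0; S2 reads c0=4 → after 1×micro: 5 ⇒ (c0=4, c1=0, c2=5)
[Jacobi] macro 5: S0 reads c1=0 → after 1×micro: 4; S1 reads c1=0 → after 1×micro: 0; S2 reads c0=4 → after 1×micro: 5 ⇒ (c0=4, c1=0, c2=5)
[Gauss-Seidel] macro 1: S0 reads c1=0 → after 1×micro: 4; S1 reads c1=0 → after 1×micro: 0; S2 reads c0=4 → after 1×micro: 5 ⇒ (c0=4, c1=0, c2=5)
[Gauss-Seidel] macro 2: S0 reads c1=0 → after 1×micro: 4; S1 reads c1=0 → after 1×micro: 0; S2 reads c0=4 → after 1×micro: 5 ⇒ (c0=4, c1=0, c2=5)
[Gauss-Seidel] macro 3: S0 reads c1=0 → after 1×micro: 4; S1 reads c1=0 → after 1×micro: 0; S2 reads c0=4 → after 1×micro: 5 ⇒ (c0=4, c1=0, c2=5)
[Gauss-Seidel] macro 4: S0 reads c1=0 → after 1×micro: 4; S1 reads c1=0 → after 1×micro: 0; S2 reads c0=4 → after 1×micro: 5 ⇒ (c0=4, c1=0, c2=5)
[Gauss-Seidel] macro 5: S0 reads c1=0 → after 1×micro: 4; S1 reads c1=0 → after 1×micro: 0; S2 reads c0=4 → after 1×micro: 5 ⇒ (c0=4, c1=0, c2=5)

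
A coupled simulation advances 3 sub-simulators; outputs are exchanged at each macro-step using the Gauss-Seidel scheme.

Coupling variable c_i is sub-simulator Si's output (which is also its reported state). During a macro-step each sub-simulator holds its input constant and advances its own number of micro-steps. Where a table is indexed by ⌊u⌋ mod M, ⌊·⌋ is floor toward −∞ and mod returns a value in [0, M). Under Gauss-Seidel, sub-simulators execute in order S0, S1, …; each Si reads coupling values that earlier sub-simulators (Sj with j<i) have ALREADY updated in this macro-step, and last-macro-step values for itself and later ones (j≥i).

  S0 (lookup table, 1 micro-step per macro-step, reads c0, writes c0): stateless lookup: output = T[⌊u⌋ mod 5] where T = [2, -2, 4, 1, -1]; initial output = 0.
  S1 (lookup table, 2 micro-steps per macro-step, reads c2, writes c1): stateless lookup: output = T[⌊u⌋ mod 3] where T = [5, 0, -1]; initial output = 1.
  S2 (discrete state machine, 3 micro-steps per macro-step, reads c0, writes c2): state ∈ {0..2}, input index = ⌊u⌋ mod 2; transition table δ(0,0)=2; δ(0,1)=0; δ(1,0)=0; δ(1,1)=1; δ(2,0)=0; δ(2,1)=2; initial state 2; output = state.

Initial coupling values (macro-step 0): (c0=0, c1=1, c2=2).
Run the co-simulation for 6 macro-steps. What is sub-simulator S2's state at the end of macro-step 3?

S2 state at macro-step 3 = 2

macro 1: S0 reads c0=0 → after 1×micro: 2; S1 reads c2=2 → after 2×micro: -1; S2 reads c0=2 → after 3×micro: 0 ⇒ (c0=2, c1=-1, c2=0)
macro 2: S0 reads c0=2 → after 1×micro: 4; S1 reads c2=0 → after 2×micro: 5; S2 reads c0=4 → after 3×micro: 2 ⇒ (c0=4, c1=5, c2=2)
macro 3: S0 reads c0=4 → after 1×micro: -1; S1 reads c2=2 → after 2×micro: -1; S2 reads c0=-1 → after 3×micro: 2 ⇒ (c0=-1, c1=-1, c2=2)
macro 4: S0 reads c0=-1 → after 1×micro: -1; S1 reads c2=2 → after 2×micro: -1; S2 reads c0=-1 → after 3×micro: 2 ⇒ (c0=-1, c1=-1, c2=2)
macro 5: S0 reads c0=-1 → after 1×micro: -1; S1 reads c2=2 → after 2×micro: -1; S2 reads c0=-1 → after 3×micro: 2 ⇒ (c0=-1, c1=-1, c2=2)
macro 6: S0 reads c0=-1 → after 1×micro: -1; S1 reads c2=2 → after 2×micro: -1; S2 reads c0=-1 → after 3×micro: 2 ⇒ (c0=-1, c1=-1, c2=2)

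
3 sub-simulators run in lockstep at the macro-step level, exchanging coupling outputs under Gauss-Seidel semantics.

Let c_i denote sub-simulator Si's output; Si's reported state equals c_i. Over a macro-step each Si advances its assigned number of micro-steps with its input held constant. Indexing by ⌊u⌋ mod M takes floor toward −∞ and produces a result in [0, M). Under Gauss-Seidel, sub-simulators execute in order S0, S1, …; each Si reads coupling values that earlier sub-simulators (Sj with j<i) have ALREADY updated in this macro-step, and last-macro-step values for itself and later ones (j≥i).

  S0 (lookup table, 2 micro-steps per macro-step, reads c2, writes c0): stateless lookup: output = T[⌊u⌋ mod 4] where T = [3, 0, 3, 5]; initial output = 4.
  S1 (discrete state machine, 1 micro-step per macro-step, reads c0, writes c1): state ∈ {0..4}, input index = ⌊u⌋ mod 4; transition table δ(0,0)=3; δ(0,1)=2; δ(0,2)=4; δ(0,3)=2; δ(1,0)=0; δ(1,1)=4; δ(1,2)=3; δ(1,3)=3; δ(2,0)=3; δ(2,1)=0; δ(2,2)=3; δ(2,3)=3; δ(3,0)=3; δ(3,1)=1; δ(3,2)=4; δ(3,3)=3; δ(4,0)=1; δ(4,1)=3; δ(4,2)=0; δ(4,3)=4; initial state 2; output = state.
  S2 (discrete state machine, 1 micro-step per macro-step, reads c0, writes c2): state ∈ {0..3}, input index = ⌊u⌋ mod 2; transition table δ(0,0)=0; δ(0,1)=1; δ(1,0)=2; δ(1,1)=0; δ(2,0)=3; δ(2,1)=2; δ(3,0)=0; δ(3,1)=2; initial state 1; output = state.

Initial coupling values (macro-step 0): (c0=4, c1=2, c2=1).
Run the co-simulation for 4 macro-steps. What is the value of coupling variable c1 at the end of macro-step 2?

macro 1: S0 reads c2=1 → after 2×micro: 0; S1 reads c0=0 → after 1×micro: 3; S2 reads c0=0 → after 1×micro: 2 ⇒ (c0=0, c1=3, c2=2)
macro 2: S0 reads c2=2 → after 2×micro: 3; S1 reads c0=3 → after 1×micro: 3; S2 reads c0=3 → after 1×micro: 2 ⇒ (c0=3, c1=3, c2=2)
macro 3: S0 reads c2=2 → after 2×micro: 3; S1 reads c0=3 → after 1×micro: 3; S2 reads c0=3 → after 1×micro: 2 ⇒ (c0=3, c1=3, c2=2)
macro 4: S0 reads c2=2 → after 2×micro: 3; S1 reads c0=3 → after 1×micro: 3; S2 reads c0=3 → after 1×micro: 2 ⇒ (c0=3, c1=3, c2=2)

c1 at macro-step 2 = 3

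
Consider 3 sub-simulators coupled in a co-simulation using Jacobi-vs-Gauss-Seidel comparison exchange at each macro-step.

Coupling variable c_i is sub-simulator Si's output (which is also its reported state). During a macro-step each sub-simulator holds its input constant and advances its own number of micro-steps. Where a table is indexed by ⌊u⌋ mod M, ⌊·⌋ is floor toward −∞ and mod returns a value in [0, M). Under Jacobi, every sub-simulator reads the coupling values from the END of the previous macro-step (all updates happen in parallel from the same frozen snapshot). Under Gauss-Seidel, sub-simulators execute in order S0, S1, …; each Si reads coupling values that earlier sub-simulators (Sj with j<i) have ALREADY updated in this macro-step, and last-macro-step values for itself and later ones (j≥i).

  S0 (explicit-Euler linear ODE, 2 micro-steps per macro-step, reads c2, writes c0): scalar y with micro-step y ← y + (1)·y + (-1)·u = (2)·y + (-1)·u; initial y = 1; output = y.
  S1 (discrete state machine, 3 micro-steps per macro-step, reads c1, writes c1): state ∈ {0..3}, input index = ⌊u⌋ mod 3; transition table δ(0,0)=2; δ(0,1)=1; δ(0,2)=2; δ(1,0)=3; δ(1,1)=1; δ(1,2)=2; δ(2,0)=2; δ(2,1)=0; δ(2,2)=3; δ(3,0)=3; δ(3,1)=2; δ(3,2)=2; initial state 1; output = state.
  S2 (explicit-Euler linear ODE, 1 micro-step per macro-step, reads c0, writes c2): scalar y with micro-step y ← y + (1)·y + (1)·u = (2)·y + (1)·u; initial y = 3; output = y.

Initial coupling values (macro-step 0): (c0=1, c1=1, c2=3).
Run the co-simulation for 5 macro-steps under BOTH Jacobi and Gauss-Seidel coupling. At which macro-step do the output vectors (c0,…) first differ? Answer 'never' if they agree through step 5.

first divergence at macro-step: 1

[Jacobi] macro 1: S0 reads c2=3 → after 2×micro: -5; S1 reads c1=1 → after 3×micro: 1; S2 reads c0=1 → after 1×micro: 7 ⇒ (c0=-5, c1=1, c2=7)
[Jacobi] macro 2: S0 reads c2=7 → after 2×micro: -41; S1 reads c1=1 → after 3×micro: 1; S2 reads c0=-5 → after 1×micro: 9 ⇒ (c0=-41, c1=1, c2=9)
[Jacobi] macro 3: S0 reads c2=9 → after 2×micro: -191; S1 reads c1=1 → after 3×micro: 1; S2 reads c0=-41 → after 1×micro: -23 ⇒ (c0=-191, c1=1, c2=-23)
[Jacobi] macro 4: S0 reads c2=-23 → after 2×micro: -695; S1 reads c1=1 → after 3×micro: 1; S2 reads c0=-191 → after 1×micro: -237 ⇒ (c0=-695, c1=1, c2=-237)
[Jacobi] macro 5: S0 reads c2=-237 → after 2×micro: -2069; S1 reads c1=1 → after 3×micro: 1; S2 reads c0=-695 → after 1×micro: -1169 ⇒ (c0=-2069, c1=1, c2=-1169)
[Gauss-Seidel] macro 1: S0 reads c2=3 → after 2×micro: -5; S1 reads c1=1 → after 3×micro: 1; S2 reads c0=-5 → after 1×micro: 1 ⇒ (c0=-5, c1=1, c2=1)
[Gauss-Seidel] macro 2: S0 reads c2=1 → after 2×micro: -23; S1 reads c1=1 → after 3×micro: 1; S2 reads c0=-23 → after 1×micro: -21 ⇒ (c0=-23, c1=1, c2=-21)
[Gauss-Seidel] macro 3: S0 reads c2=-21 → after 2×micro: -29; S1 reads c1=1 → after 3×micro: 1; S2 reads c0=-29 → after 1×micro: -71 ⇒ (c0=-29, c1=1, c2=-71)
[Gauss-Seidel] macro 4: S0 reads c2=-71 → after 2×micro: 97; S1 reads c1=1 → after 3×micro: 1; S2 reads c0=97 → after 1×micro: -45 ⇒ (c0=97, c1=1, c2=-45)
[Gauss-Seidel] macro 5: S0 reads c2=-45 → after 2×micro: 523; S1 reads c1=1 → after 3×micro: 1; S2 reads c0=523 → after 1×micro: 433 ⇒ (c0=523, c1=1, c2=433)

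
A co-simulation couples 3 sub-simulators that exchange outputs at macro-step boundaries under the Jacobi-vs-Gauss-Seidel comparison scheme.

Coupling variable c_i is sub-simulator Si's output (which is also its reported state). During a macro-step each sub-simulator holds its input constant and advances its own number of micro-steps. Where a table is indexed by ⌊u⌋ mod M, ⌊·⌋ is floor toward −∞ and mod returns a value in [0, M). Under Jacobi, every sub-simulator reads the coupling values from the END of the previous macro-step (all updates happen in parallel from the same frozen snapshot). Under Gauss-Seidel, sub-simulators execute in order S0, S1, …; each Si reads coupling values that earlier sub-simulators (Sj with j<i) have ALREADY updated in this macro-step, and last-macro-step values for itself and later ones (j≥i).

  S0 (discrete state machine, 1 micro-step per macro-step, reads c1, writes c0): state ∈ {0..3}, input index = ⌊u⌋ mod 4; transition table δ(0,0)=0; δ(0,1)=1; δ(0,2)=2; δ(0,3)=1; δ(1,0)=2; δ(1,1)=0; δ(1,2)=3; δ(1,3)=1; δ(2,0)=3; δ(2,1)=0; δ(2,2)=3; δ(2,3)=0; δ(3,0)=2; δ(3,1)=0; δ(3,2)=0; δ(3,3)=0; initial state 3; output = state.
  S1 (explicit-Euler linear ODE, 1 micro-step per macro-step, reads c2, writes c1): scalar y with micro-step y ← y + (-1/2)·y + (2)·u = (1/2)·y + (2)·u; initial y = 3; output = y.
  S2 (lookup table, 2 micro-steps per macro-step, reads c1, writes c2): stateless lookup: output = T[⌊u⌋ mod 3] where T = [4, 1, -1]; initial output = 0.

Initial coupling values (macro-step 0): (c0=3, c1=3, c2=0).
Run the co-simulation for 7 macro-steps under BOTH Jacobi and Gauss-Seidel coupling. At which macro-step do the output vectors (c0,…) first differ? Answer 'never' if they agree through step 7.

[Jacobi] macro 1: S0 reads c1=3 → after 1×micro: 0; S1 reads c2=0 → after 1×micro: 3/2; S2 reads c1=3 → after 2×micro: 4 ⇒ (c0=0, c1=3/2, c2=4)
[Jacobi] macro 2: S0 reads c1=3/2 → after 1×micro: 1; S1 reads c2=4 → after 1×micro: 35/4; S2 reads c1=3/2 → after 2×micro: 1 ⇒ (c0=1, c1=35/4, c2=1)
[Jacobi] macro 3: S0 reads c1=35/4 → after 1×micro: 2; S1 reads c2=1 → after 1×micro: 51/8; S2 reads c1=35/4 → after 2×micro: -1 ⇒ (c0=2, c1=51/8, c2=-1)
[Jacobi] macro 4: S0 reads c1=51/8 → after 1×micro: 3; S1 reads c2=-1 → after 1×micro: 19/16; S2 reads c1=51/8 → after 2×micro: 4 ⇒ (c0=3, c1=19/16, c2=4)
[Jacobi] macro 5: S0 reads c1=19/16 → after 1×micro: 0; S1 reads c2=4 → after 1×micro: 275/32; S2 reads c1=19/16 → after 2×micro: 1 ⇒ (c0=0, c1=275/32, c2=1)
[Jacobi] macro 6: S0 reads c1=275/32 → after 1×micro: 0; S1 reads c2=1 → after 1×micro: 403/64; S2 reads c1=275/32 → after 2×micro: -1 ⇒ (c0=0, c1=403/64, c2=-1)
[Jacobi] macro 7: S0 reads c1=403/64 → after 1×micro: 2; S1 reads c2=-1 → after 1×micro: 147/128; S2 reads c1=403/64 → after 2×micro: 4 ⇒ (c0=2, c1=147/128, c2=4)
[Gauss-Seidel] macro 1: S0 reads c1=3 → after 1×micro: 0; S1 reads c2=0 → after 1×micro: 3/2; S2 reads c1=3/2 → after 2×micro: 1 ⇒ (c0=0, c1=3/2, c2=1)
[Gauss-Seidel] macro 2: S0 reads c1=3/2 → after 1×micro: 1; S1 reads c2=1 → after 1×micro: 11/4; S2 reads c1=11/4 → after 2×micro: -1 ⇒ (c0=1, c1=11/4, c2=-1)
[Gauss-Seidel] macro 3: S0 reads c1=11/4 → after 1×micro: 3; S1 reads c2=-1 → after 1×micro: -5/8; S2 reads c1=-5/8 → after 2×micro: -1 ⇒ (c0=3, c1=-5/8, c2=-1)
[Gauss-Seidel] macro 4: S0 reads c1=-5/8 → after 1×micro: 0; S1 reads c2=-1 → after 1×micro: -37/16; S2 reads c1=-37/16 → after 2×micro: 4 ⇒ (c0=0, c1=-37/16, c2=4)
[Gauss-Seidel] macro 5: S0 reads c1=-37/16 → after 1×micro: 1; S1 reads c2=4 → after 1×micro: 219/32; S2 reads c1=219/32 → after 2×micro: 4 ⇒ (c0=1, c1=219/32, c2=4)
[Gauss-Seidel] macro 6: S0 reads c1=219/32 → after 1×micro: 3; S1 reads c2=4 → after 1×micro: 731/64; S2 reads c1=731/64 → after 2×micro: -1 ⇒ (c0=3, c1=731/64, c2=-1)
[Gauss-Seidel] macro 7: S0 reads c1=731/64 → after 1×micro: 0; S1 reads c2=-1 → after 1×micro: 475/128; S2 reads c1=475/128 → after 2×micro: 4 ⇒ (c0=0, c1=475/128, c2=4)

first divergence at macro-step: 1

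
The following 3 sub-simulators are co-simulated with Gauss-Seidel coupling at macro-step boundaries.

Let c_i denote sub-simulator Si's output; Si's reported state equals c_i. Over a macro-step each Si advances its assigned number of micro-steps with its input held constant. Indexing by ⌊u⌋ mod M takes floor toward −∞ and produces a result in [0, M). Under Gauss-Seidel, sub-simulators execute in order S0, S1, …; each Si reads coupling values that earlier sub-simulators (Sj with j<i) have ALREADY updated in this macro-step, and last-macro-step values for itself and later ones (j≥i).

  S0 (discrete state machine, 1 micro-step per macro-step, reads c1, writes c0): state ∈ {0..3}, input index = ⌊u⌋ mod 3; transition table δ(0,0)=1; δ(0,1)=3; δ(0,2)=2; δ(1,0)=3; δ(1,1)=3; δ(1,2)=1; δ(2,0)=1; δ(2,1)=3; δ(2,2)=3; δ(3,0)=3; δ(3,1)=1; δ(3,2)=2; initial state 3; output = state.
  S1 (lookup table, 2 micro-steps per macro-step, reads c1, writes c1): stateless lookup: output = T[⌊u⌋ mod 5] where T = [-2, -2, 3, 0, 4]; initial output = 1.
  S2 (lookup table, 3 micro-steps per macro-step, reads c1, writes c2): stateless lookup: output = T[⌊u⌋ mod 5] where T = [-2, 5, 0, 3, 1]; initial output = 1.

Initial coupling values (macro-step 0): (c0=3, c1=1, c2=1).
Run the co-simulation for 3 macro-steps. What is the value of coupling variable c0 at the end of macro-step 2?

macro 1: S0 reads c1=1 → after 1×micro: 1; S1 reads c1=1 → after 2×micro: -2; S2 reads c1=-2 → after 3×micro: 3 ⇒ (c0=1, c1=-2, c2=3)
macro 2: S0 reads c1=-2 → after 1×micro: 3; S1 reads c1=-2 → after 2×micro: 0; S2 reads c1=0 → after 3×micro: -2 ⇒ (c0=3, c1=0, c2=-2)
macro 3: S0 reads c1=0 → after 1×micro: 3; S1 reads c1=0 → after 2×micro: -2; S2 reads c1=-2 → after 3×micro: 3 ⇒ (c0=3, c1=-2, c2=3)

c0 at macro-step 2 = 3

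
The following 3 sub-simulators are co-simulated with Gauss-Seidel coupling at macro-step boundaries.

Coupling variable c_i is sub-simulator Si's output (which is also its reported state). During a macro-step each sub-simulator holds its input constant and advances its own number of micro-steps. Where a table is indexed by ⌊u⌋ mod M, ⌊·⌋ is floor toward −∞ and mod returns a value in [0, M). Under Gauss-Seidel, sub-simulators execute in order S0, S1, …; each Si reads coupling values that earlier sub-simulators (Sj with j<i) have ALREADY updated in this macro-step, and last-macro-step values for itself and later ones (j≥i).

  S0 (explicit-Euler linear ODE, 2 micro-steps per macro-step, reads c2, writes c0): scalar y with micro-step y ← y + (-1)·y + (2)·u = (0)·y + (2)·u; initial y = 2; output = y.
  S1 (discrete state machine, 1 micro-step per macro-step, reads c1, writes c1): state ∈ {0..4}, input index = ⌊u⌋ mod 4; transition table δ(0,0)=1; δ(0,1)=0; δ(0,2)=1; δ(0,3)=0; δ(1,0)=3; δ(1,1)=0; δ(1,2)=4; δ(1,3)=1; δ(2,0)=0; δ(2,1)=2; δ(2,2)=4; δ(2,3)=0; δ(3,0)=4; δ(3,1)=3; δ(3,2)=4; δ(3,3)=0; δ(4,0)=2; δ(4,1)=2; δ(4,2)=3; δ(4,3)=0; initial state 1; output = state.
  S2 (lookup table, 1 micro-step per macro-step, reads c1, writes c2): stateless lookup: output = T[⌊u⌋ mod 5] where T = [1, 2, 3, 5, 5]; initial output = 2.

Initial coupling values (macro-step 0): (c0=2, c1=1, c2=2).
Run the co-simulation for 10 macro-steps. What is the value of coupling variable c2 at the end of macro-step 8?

macro 1: S0 reads c2=2 → after 2×micro: 4; S1 reads c1=1 → after 1×micro: 0; S2 reads c1=0 → after 1×micro: 1 ⇒ (c0=4, c1=0, c2=1)
macro 2: S0 reads c2=1 → after 2×micro: 2; S1 reads c1=0 → after 1×micro: 1; S2 reads c1=1 → after 1×micro: 2 ⇒ (c0=2, c1=1, c2=2)
macro 3: S0 reads c2=2 → after 2×micro: 4; S1 reads c1=1 → after 1×micro: 0; S2 reads c1=0 → after 1×micro: 1 ⇒ (c0=4, c1=0, c2=1)
macro 4: S0 reads c2=1 → after 2×micro: 2; S1 reads c1=0 → after 1×micro: 1; S2 reads c1=1 → after 1×micro: 2 ⇒ (c0=2, c1=1, c2=2)
macro 5: S0 reads c2=2 → after 2×micro: 4; S1 reads c1=1 → after 1×micro: 0; S2 reads c1=0 → after 1×micro: 1 ⇒ (c0=4, c1=0, c2=1)
macro 6: S0 reads c2=1 → after 2×micro: 2; S1 reads c1=0 → after 1×micro: 1; S2 reads c1=1 → after 1×micro: 2 ⇒ (c0=2, c1=1, c2=2)
macro 7: S0 reads c2=2 → after 2×micro: 4; S1 reads c1=1 → after 1×micro: 0; S2 reads c1=0 → after 1×micro: 1 ⇒ (c0=4, c1=0, c2=1)
macro 8: S0 reads c2=1 → after 2×micro: 2; S1 reads c1=0 → after 1×micro: 1; S2 reads c1=1 → after 1×micro: 2 ⇒ (c0=2, c1=1, c2=2)
macro 9: S0 reads c2=2 → after 2×micro: 4; S1 reads c1=1 → after 1×micro: 0; S2 reads c1=0 → after 1×micro: 1 ⇒ (c0=4, c1=0, c2=1)
macro 10: S0 reads c2=1 → after 2×micro: 2; S1 reads c1=0 → after 1×micro: 1; S2 reads c1=1 → after 1×micro: 2 ⇒ (c0=2, c1=1, c2=2)

c2 at macro-step 8 = 2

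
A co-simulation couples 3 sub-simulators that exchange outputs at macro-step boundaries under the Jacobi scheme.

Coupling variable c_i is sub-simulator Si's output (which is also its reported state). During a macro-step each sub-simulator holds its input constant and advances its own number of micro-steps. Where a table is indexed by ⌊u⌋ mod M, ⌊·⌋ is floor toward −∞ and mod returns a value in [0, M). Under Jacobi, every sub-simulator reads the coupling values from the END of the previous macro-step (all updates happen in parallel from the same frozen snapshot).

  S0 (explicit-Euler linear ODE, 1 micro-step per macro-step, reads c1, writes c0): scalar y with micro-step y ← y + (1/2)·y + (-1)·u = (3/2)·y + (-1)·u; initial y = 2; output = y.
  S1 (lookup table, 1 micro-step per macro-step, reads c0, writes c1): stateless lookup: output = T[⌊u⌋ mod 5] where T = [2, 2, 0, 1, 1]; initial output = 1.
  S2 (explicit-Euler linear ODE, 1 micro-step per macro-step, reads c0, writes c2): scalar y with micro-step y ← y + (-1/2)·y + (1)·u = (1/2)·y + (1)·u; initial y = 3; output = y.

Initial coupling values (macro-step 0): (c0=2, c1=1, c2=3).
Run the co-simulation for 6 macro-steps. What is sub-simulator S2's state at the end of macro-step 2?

S2 state at macro-step 2 = 15/4

macro 1: S0 reads c1=1 → after 1×micro: 2; S1 reads c0=2 → after 1×micro: 0; S2 reads c0=2 → after 1×micro: 7/2 ⇒ (c0=2, c1=0, c2=7/2)
macro 2: S0 reads c1=0 → after 1×micro: 3; S1 reads c0=2 → after 1×micro: 0; S2 reads c0=2 → after 1×micro: 15/4 ⇒ (c0=3, c1=0, c2=15/4)
macro 3: S0 reads c1=0 → after 1×micro: 9/2; S1 reads c0=3 → after 1×micro: 1; S2 reads c0=3 → after 1×micro: 39/8 ⇒ (c0=9/2, c1=1, c2=39/8)
macro 4: S0 reads c1=1 → after 1×micro: 23/4; S1 reads c0=9/2 → after 1×micro: 1; S2 reads c0=9/2 → after 1×micro: 111/16 ⇒ (c0=23/4, c1=1, c2=111/16)
macro 5: S0 reads c1=1 → after 1×micro: 61/8; S1 reads c0=23/4 → after 1×micro: 2; S2 reads c0=23/4 → after 1×micro: 295/32 ⇒ (c0=61/8, c1=2, c2=295/32)
macro 6: S0 reads c1=2 → after 1×micro: 151/16; S1 reads c0=61/8 → after 1×micro: 0; S2 reads c0=61/8 → after 1×micro: 783/64 ⇒ (c0=151/16, c1=0, c2=783/64)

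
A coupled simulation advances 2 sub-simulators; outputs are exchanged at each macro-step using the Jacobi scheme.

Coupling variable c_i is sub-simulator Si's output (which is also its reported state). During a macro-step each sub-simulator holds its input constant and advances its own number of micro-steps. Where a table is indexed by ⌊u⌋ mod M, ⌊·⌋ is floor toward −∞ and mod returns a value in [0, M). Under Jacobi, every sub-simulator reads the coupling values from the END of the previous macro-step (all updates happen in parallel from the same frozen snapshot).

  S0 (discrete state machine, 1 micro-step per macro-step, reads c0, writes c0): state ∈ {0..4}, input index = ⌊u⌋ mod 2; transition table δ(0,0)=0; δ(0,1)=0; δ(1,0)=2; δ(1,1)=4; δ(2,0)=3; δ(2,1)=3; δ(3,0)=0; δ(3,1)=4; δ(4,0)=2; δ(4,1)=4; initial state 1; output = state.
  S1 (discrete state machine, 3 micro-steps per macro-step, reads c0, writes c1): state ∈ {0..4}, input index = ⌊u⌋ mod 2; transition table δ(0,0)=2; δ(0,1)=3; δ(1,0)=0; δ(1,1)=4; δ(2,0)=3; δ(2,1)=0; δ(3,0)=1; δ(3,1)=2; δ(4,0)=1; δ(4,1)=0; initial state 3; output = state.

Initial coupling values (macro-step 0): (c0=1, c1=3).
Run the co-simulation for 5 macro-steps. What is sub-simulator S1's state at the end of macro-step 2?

macro 1: S0 reads c0=1 → after 1×micro: 4; S1 reads c0=1 → after 3×micro: 3 ⇒ (c0=4, c1=3)
macro 2: S0 reads c0=4 → after 1×micro: 2; S1 reads c0=4 → after 3×micro: 2 ⇒ (c0=2, c1=2)
macro 3: S0 reads c0=2 → after 1×micro: 3; S1 reads c0=2 → after 3×micro: 0 ⇒ (c0=3, c1=0)
macro 4: S0 reads c0=3 → after 1×micro: 4; S1 reads c0=3 → after 3×micro: 0 ⇒ (c0=4, c1=0)
macro 5: S0 reads c0=4 → after 1×micro: 2; S1 reads c0=4 → after 3×micro: 1 ⇒ (c0=2, c1=1)

S1 state at macro-step 2 = 2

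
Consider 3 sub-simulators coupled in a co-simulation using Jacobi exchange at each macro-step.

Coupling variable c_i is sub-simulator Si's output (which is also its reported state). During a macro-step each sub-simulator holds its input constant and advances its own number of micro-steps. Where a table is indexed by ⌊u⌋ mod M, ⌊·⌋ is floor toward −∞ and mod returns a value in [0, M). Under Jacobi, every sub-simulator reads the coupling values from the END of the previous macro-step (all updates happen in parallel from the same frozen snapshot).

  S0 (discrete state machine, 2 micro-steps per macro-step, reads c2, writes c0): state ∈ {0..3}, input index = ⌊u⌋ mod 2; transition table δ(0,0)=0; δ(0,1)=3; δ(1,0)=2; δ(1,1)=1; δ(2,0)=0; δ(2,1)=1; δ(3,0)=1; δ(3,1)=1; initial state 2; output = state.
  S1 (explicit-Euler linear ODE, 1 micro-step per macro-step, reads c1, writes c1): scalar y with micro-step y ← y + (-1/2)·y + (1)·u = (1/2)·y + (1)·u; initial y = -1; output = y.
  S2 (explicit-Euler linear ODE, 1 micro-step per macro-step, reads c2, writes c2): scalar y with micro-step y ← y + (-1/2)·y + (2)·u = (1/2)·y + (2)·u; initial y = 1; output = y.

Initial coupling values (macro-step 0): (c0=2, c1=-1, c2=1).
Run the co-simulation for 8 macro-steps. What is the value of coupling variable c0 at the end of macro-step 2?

c0 at macro-step 2 = 0

macro 1: S0 reads c2=1 → after 2×micro: 1; S1 reads c1=-1 → after 1×micro: -3/2; S2 reads c2=1 → after 1×micro: 5/2 ⇒ (c0=1, c1=-3/2, c2=5/2)
macro 2: S0 reads c2=5/2 → after 2×micro: 0; S1 reads c1=-3/2 → after 1×micro: -9/4; S2 reads c2=5/2 → after 1×micro: 25/4 ⇒ (c0=0, c1=-9/4, c2=25/4)
macro 3: S0 reads c2=25/4 → after 2×micro: 0; S1 reads c1=-9/4 → after 1×micro: -27/8; S2 reads c2=25/4 → after 1×micro: 125/8 ⇒ (c0=0, c1=-27/8, c2=125/8)
macro 4: S0 reads c2=125/8 → after 2×micro: 1; S1 reads c1=-27/8 → after 1×micro: -81/16; S2 reads c2=125/8 → after 1×micro: 625/16 ⇒ (c0=1, c1=-81/16, c2=625/16)
macro 5: S0 reads c2=625/16 → after 2×micro: 1; S1 reads c1=-81/16 → after 1×micro: -243/32; S2 reads c2=625/16 → after 1×micro: 3125/32 ⇒ (c0=1, c1=-243/32, c2=3125/32)
macro 6: S0 reads c2=3125/32 → after 2×micro: 1; S1 reads c1=-243/32 → after 1×micro: -729/64; S2 reads c2=3125/32 → after 1×micro: 15625/64 ⇒ (c0=1, c1=-729/64, c2=15625/64)
macro 7: S0 reads c2=15625/64 → after 2×micro: 0; S1 reads c1=-729/64 → after 1×micro: -2187/128; S2 reads c2=15625/64 → after 1×micro: 78125/128 ⇒ (c0=0, c1=-2187/128, c2=78125/128)
macro 8: S0 reads c2=78125/128 → after 2×micro: 0; S1 reads c1=-2187/128 → after 1×micro: -6561/256; S2 reads c2=78125/128 → after 1×micro: 390625/256 ⇒ (c0=0, c1=-6561/256, c2=390625/256)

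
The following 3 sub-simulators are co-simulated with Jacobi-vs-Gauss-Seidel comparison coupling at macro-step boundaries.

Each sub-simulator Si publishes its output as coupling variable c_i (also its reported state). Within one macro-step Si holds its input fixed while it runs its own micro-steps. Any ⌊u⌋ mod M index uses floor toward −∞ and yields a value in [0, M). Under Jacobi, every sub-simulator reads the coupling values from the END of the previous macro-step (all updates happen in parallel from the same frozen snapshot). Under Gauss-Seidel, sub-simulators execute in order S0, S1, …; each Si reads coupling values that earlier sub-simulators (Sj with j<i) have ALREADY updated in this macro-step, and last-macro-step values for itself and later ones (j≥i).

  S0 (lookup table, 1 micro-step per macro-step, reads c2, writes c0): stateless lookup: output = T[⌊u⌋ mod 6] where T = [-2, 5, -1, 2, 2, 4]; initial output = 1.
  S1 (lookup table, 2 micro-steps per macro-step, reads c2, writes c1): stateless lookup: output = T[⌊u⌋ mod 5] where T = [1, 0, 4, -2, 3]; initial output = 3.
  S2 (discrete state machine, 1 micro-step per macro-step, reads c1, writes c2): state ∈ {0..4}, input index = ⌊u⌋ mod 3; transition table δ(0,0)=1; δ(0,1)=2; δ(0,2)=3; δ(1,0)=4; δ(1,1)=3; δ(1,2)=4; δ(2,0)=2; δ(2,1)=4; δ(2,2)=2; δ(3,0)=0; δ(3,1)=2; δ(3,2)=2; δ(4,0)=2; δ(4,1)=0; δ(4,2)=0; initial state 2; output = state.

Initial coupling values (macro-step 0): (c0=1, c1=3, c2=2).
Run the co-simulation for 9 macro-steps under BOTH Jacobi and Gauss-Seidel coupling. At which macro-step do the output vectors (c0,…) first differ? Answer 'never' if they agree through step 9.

[Jacobi] macro 1: S0 reads c2=2 → after 1×micro: -1; S1 reads c2=2 → after 2×micro: 4; S2 reads c1=3 → after 1×micro: 2 ⇒ (c0=-1, c1=4, c2=2)
[Jacobi] macro 2: S0 reads c2=2 → after 1×micro: -1; S1 reads c2=2 → after 2×micro: 4; S2 reads c1=4 → after 1×micro: 4 ⇒ (c0=-1, c1=4, c2=4)
[Jacobi] macro 3: S0 reads c2=4 → after 1×micro: 2; S1 reads c2=4 → after 2×micro: 3; S2 reads c1=4 → after 1×micro: 0 ⇒ (c0=2, c1=3, c2=0)
[Jacobi] macro 4: S0 reads c2=0 → after 1×micro: -2; S1 reads c2=0 → after 2×micro: 1; S2 reads c1=3 → after 1×micro: 1 ⇒ (c0=-2, c1=1, c2=1)
[Jacobi] macro 5: S0 reads c2=1 → after 1×micro: 5; S1 reads c2=1 → after 2×micro: 0; S2 reads c1=1 → after 1×micro: 3 ⇒ (c0=5, c1=0, c2=3)
[Jacobi] macro 6: S0 reads c2=3 → after 1×micro: 2; S1 reads c2=3 → after 2×micro: -2; S2 reads c1=0 → after 1×micro: 0 ⇒ (c0=2, c1=-2, c2=0)
[Jacobi] macro 7: S0 reads c2=0 → after 1×micro: -2; S1 reads c2=0 → after 2×micro: 1; S2 reads c1=-2 → after 1×micro: 2 ⇒ (c0=-2, c1=1, c2=2)
[Jacobi] macro 8: S0 reads c2=2 → after 1×micro: -1; S1 reads c2=2 → after 2×micro: 4; S2 reads c1=1 → after 1×micro: 4 ⇒ (c0=-1, c1=4, c2=4)
[Jacobi] macro 9: S0 reads c2=4 → after 1×micro: 2; S1 reads c2=4 → after 2×micro: 3; S2 reads c1=4 → after 1×micro: 0 ⇒ (c0=2, c1=3, c2=0)
[Gauss-Seidel] macro 1: S0 reads c2=2 → after 1×micro: -1; S1 reads c2=2 → after 2×micro: 4; S2 reads c1=4 → after 1×micro: 4 ⇒ (c0=-1, c1=4, c2=4)
[Gauss-Seidel] macro 2: S0 reads c2=4 → after 1×micro: 2; S1 reads c2=4 → after 2×micro: 3; S2 reads c1=3 → after 1×micro: 2 ⇒ (c0=2, c1=3, c2=2)
[Gauss-Seidel] macro 3: S0 reads c2=2 → after 1×micro: -1; S1 reads c2=2 → after 2×micro: 4; S2 reads c1=4 → after 1×micro: 4 ⇒ (c0=-1, c1=4, c2=4)
[Gauss-Seidel] macro 4: S0 reads c2=4 → after 1×micro: 2; S1 reads c2=4 → after 2×micro: 3; S2 reads c1=3 → after 1×micro: 2 ⇒ (c0=2, c1=3, c2=2)
[Gauss-Seidel] macro 5: S0 reads c2=2 → after 1×micro: -1; S1 reads c2=2 → after 2×micro: 4; S2 reads c1=4 → after 1×micro: 4 ⇒ (c0=-1, c1=4, c2=4)
[Gauss-Seidel] macro 6: S0 reads c2=4 → after 1×micro: 2; S1 reads c2=4 → after 2×micro: 3; S2 reads c1=3 → after 1×micro: 2 ⇒ (c0=2, c1=3, c2=2)
[Gauss-Seidel] macro 7: S0 reads c2=2 → after 1×micro: -1; S1 reads c2=2 → after 2×micro: 4; S2 reads c1=4 → after 1×micro: 4 ⇒ (c0=-1, c1=4, c2=4)
[Gauss-Seidel] macro 8: S0 reads c2=4 → after 1×micro: 2; S1 reads c2=4 → after 2×micro: 3; S2 reads c1=3 → after 1×micro: 2 ⇒ (c0=2, c1=3, c2=2)
[Gauss-Seidel] macro 9: S0 reads c2=2 → after 1×micro: -1; S1 reads c2=2 → after 2×micro: 4; S2 reads c1=4 → after 1×micro: 4 ⇒ (c0=-1, c1=4, c2=4)

first divergence at macro-step: 1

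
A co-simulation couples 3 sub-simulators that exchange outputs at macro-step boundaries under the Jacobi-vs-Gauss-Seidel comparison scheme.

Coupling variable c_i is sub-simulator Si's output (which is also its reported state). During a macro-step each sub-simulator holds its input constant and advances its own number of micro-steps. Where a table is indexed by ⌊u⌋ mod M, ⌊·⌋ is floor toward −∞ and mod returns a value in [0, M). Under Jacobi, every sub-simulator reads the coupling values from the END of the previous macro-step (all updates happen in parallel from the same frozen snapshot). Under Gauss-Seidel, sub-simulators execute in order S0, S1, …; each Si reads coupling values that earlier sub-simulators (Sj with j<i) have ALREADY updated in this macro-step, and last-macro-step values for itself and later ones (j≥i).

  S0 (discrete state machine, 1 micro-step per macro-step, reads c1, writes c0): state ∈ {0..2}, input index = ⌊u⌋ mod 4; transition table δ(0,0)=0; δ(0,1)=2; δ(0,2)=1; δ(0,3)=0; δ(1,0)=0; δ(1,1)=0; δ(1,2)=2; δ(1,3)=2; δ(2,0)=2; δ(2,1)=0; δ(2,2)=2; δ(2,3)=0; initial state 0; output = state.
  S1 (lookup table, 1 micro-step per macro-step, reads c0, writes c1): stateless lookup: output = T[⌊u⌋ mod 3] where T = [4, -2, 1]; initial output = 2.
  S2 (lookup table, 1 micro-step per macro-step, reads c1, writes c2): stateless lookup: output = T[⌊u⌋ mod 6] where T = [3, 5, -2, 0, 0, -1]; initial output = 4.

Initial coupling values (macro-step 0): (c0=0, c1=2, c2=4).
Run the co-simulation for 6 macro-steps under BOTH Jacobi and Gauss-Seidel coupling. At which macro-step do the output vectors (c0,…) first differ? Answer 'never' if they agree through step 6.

[Jacobi] macro 1: S0 reads c1=2 → after 1×micro: 1; S1 reads c0=0 → after 1×micro: 4; S2 reads c1=2 → after 1×micro: -2 ⇒ (c0=1, c1=4, c2=-2)
[Jacobi] macro 2: S0 reads c1=4 → after 1×micro: 0; S1 reads c0=1 → after 1×micro: -2; S2 reads c1=4 → after 1×micro: 0 ⇒ (c0=0, c1=-2, c2=0)
[Jacobi] macro 3: S0 reads c1=-2 → after 1×micro: 1; S1 reads c0=0 → after 1×micro: 4; S2 reads c1=-2 → after 1×micro: 0 ⇒ (c0=1, c1=4, c2=0)
[Jacobi] macro 4: S0 reads c1=4 → after 1×micro: 0; S1 reads c0=1 → after 1×micro: -2; S2 reads c1=4 → after 1×micro: 0 ⇒ (c0=0, c1=-2, c2=0)
[Jacobi] macro 5: S0 reads c1=-2 → after 1×micro: 1; S1 reads c0=0 → after 1×micro: 4; S2 reads c1=-2 → after 1×micro: 0 ⇒ (c0=1, c1=4, c2=0)
[Jacobi] macro 6: S0 reads c1=4 → after 1×micro: 0; S1 reads c0=1 → after 1×micro: -2; S2 reads c1=4 → after 1×micro: 0 ⇒ (c0=0, c1=-2, c2=0)
[Gauss-Seidel] macro 1: S0 reads c1=2 → after 1×micro: 1; S1 reads c0=1 → after 1×micro: -2; S2 reads c1=-2 → after 1×micro: 0 ⇒ (c0=1, c1=-2, c2=0)
[Gauss-Seidel] macro 2: S0 reads c1=-2 → after 1×micro: 2; S1 reads c0=2 → after 1×micro: 1; S2 reads c1=1 → after 1×micro: 5 ⇒ (c0=2, c1=1, c2=5)
[Gauss-Seidel] macro 3: S0 reads c1=1 → after 1×micro: 0; S1 reads c0=0 → after 1×micro: 4; S2 reads c1=4 → after 1×micro: 0 ⇒ (c0=0, c1=4, c2=0)
[Gauss-Seidel] macro 4: S0 reads c1=4 → after 1×micro: 0; S1 reads c0=0 → after 1×micro: 4; S2 reads c1=4 → after 1×micro: 0 ⇒ (c0=0, c1=4, c2=0)
[Gauss-Seidel] macro 5: S0 reads c1=4 → after 1×micro: 0; S1 reads c0=0 → after 1×micro: 4; S2 reads c1=4 → after 1×micro: 0 ⇒ (c0=0, c1=4, c2=0)
[Gauss-Seidel] macro 6: S0 reads c1=4 → after 1×micro: 0; S1 reads c0=0 → after 1×micro: 4; S2 reads c1=4 → after 1×micro: 0 ⇒ (c0=0, c1=4, c2=0)

first divergence at macro-step: 1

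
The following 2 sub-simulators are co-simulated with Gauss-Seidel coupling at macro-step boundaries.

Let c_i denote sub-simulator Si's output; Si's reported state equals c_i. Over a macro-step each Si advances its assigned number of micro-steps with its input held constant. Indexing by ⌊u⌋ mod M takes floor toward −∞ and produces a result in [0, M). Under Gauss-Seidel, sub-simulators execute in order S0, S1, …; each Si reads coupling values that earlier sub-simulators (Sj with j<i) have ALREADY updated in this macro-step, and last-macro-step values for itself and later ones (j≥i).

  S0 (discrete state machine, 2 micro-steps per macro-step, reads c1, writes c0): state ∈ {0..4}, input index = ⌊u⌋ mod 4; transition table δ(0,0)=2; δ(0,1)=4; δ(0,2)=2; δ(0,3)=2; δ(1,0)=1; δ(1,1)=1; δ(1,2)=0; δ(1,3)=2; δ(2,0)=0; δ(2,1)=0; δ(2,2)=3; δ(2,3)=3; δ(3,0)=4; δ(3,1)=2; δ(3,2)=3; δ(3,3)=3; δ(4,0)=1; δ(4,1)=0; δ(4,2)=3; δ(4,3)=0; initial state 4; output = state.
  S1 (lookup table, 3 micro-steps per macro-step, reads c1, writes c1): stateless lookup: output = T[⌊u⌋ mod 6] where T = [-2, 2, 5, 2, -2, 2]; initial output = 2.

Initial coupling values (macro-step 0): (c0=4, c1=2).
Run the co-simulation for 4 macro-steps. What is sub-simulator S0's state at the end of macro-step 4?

macro 1: S0 reads c1=2 → after 2×micro: 3; S1 reads c1=2 → after 3×micro: 5 ⇒ (c0=3, c1=5)
macro 2: S0 reads c1=5 → after 2×micro: 0; S1 reads c1=5 → after 3×micro: 2 ⇒ (c0=0, c1=2)
macro 3: S0 reads c1=2 → after 2×micro: 3; S1 reads c1=2 → after 3×micro: 5 ⇒ (c0=3, c1=5)
macro 4: S0 reads c1=5 → after 2×micro: 0; S1 reads c1=5 → after 3×micro: 2 ⇒ (c0=0, c1=2)

S0 state at macro-step 4 = 0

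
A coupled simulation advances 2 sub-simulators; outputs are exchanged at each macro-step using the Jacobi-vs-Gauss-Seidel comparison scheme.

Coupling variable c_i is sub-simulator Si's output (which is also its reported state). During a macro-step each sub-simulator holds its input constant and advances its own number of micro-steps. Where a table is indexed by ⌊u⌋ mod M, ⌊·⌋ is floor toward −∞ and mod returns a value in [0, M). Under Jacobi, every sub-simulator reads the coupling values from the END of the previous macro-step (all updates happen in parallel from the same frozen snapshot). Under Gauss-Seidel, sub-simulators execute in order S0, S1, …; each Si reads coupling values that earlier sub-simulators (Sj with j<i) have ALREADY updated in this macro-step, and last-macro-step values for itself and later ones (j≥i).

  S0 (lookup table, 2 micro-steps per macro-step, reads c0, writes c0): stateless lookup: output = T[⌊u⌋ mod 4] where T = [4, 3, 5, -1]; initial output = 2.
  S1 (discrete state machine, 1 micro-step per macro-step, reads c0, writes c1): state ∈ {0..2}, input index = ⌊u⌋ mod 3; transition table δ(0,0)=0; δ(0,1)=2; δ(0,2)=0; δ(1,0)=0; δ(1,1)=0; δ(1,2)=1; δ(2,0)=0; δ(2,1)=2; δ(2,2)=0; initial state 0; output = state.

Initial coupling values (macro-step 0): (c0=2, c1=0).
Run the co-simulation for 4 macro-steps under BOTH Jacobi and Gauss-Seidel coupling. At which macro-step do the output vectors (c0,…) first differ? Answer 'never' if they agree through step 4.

first divergence at macro-step: never

[Jacobi] macro 1: S0 reads c0=2 → after 2×micro: 5; S1 reads c0=2 → after 1×micro: 0 ⇒ (c0=5, c1=0)
[Jacobi] macro 2: S0 reads c0=5 → after 2×micro: 3; S1 reads c0=5 → after 1×micro: 0 ⇒ (c0=3, c1=0)
[Jacobi] macro 3: S0 reads c0=3 → after 2×micro: -1; S1 reads c0=3 → after 1×micro: 0 ⇒ (c0=-1, c1=0)
[Jacobi] macro 4: S0 reads c0=-1 → after 2×micro: -1; S1 reads c0=-1 → after 1×micro: 0 ⇒ (c0=-1, c1=0)
[Gauss-Seidel] macro 1: S0 reads c0=2 → after 2×micro: 5; S1 reads c0=5 → after 1×micro: 0 ⇒ (c0=5, c1=0)
[Gauss-Seidel] macro 2: S0 reads c0=5 → after 2×micro: 3; S1 reads c0=3 → after 1×micro: 0 ⇒ (c0=3, c1=0)
[Gauss-Seidel] macro 3: S0 reads c0=3 → after 2×micro: -1; S1 reads c0=-1 → after 1×micro: 0 ⇒ (c0=-1, c1=0)
[Gauss-Seidel] macro 4: S0 reads c0=-1 → after 2×micro: -1; S1 reads c0=-1 → after 1×micro: 0 ⇒ (c0=-1, c1=0)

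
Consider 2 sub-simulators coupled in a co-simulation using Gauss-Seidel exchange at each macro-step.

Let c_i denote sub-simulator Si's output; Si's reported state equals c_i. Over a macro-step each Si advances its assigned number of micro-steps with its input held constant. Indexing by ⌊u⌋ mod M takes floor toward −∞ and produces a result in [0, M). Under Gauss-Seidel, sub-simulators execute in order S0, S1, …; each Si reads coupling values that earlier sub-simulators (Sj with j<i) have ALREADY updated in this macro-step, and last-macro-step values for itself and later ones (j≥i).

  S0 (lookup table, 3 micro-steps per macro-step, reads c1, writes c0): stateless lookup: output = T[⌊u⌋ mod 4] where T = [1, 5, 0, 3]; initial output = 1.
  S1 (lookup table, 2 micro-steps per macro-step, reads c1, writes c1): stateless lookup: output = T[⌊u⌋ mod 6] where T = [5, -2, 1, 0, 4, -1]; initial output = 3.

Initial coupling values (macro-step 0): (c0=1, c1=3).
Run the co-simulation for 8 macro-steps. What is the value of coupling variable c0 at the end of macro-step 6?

c0 at macro-step 6 = 3

macro 1: S0 reads c1=3 → after 3×micro: 3; S1 reads c1=3 → after 2×micro: 0 ⇒ (c0=3, c1=0)
macro 2: S0 reads c1=0 → after 3×micro: 1; S1 reads c1=0 → after 2×micro: 5 ⇒ (c0=1, c1=5)
macro 3: S0 reads c1=5 → after 3×micro: 5; S1 reads c1=5 → after 2×micro: -1 ⇒ (c0=5, c1=-1)
macro 4: S0 reads c1=-1 → after 3×micro: 3; S1 reads c1=-1 → after 2×micro: -1 ⇒ (c0=3, c1=-1)
macro 5: S0 reads c1=-1 → after 3×micro: 3; S1 reads c1=-1 → after 2×micro: -1 ⇒ (c0=3, c1=-1)
macro 6: S0 reads c1=-1 → after 3×micro: 3; S1 reads c1=-1 → after 2×micro: -1 ⇒ (c0=3, c1=-1)
macro 7: S0 reads c1=-1 → after 3×micro: 3; S1 reads c1=-1 → after 2×micro: -1 ⇒ (c0=3, c1=-1)
macro 8: S0 reads c1=-1 → after 3×micro: 3; S1 reads c1=-1 → after 2×micro: -1 ⇒ (c0=3, c1=-1)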